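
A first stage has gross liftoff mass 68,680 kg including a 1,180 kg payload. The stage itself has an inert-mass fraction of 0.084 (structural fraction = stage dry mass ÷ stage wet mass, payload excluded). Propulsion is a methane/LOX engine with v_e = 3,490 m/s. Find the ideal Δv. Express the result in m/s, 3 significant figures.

Stage wet mass = m₀ − payload = 68,680 − 1,180 = 67,500 kg.
Stage dry mass = ε × stage wet mass = 0.084 × 67,500 = 5,670 kg.
Burnout mass m_f = stage dry + payload = 5,670 + 1,180 = 6,850 kg.
By the Tsiolkovsky rocket equation, Δv = v_e · ln(68,680/6,850) = 3490.0 × ln(10.03) = 3490.0 × 2.3052 ≈ 8045 m/s.

Δv ≈ 8050 m/s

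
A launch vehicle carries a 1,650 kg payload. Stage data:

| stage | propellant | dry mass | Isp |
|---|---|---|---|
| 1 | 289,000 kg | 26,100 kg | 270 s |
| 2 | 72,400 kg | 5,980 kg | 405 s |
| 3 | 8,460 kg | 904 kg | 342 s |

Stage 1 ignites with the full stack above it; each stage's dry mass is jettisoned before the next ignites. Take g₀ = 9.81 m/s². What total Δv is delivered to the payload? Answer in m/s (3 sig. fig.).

Δv ≈ 14800 m/s

Ignition mass of stage 1 = 289,000+26,100 + 72,400+5,980 + 8,460+904 + 1,650 = 404,494 kg.
Stage 1: m₀ = 404,494 kg, m_f = 404,494 − 289,000 = 115,494 kg; Δv = 270×9.81×ln(3.502) = 2648.7×1.2534 ≈ 3320 m/s.
Stage 2: m₀ = 89,394 kg, m_f = 89,394 − 72,400 = 16,994 kg; Δv = 405×9.81×ln(5.26) = 3973.1×1.6602 ≈ 6596 m/s.
Stage 3: m₀ = 11,014 kg, m_f = 11,014 − 8,460 = 2,554 kg; Δv = 342×9.81×ln(4.312) = 3355.0×1.4615 ≈ 4903 m/s.
Total Δv = 3320 + 6596 + 4903 = 14819 m/s.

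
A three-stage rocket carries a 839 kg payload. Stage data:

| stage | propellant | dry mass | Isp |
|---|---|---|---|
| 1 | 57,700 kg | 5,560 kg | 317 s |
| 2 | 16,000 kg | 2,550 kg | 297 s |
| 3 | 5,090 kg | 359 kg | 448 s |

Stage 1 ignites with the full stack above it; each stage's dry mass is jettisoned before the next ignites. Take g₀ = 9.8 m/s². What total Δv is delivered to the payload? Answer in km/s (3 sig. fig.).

Δv ≈ 13.6 km/s

Ignition mass of stage 1 = 57,700+5,560 + 16,000+2,550 + 5,090+359 + 839 = 88,098 kg.
Stage 1: m₀ = 88,098 kg, m_f = 88,098 − 57,700 = 30,398 kg; Δv = 317×9.8×ln(2.898) = 3106.6×1.0641 ≈ 3306 m/s.
Stage 2: m₀ = 24,838 kg, m_f = 24,838 − 16,000 = 8,838 kg; Δv = 297×9.8×ln(2.81) = 2910.6×1.0333 ≈ 3008 m/s.
Stage 3: m₀ = 6,288 kg, m_f = 6,288 − 5,090 = 1,198 kg; Δv = 448×9.8×ln(5.249) = 4390.4×1.6580 ≈ 7279 m/s.
Total Δv = 3306 + 3008 + 7279 = 13593 m/s.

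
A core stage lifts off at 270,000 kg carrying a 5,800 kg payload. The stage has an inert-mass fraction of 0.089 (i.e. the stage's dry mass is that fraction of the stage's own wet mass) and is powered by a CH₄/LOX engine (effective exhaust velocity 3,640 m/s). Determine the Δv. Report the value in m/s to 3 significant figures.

Δv ≈ 8080 m/s

Stage wet mass = m₀ − payload = 270,000 − 5,800 = 264,200 kg.
Stage dry mass = ε × stage wet mass = 0.089 × 264,200 = 23,513.8 kg.
Burnout mass m_f = stage dry + payload = 23,513.8 + 5,800 = 29,313.8 kg.
Using Δv = v_e ln(m₀/m_f): Δv = v_e · ln(270,000/29,313.8) = 3640.0 × ln(9.211) = 3640.0 × 2.2204 ≈ 8082 m/s.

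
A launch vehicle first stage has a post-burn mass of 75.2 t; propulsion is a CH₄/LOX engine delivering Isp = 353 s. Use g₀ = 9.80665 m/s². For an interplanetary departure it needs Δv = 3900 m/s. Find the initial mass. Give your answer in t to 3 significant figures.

initial mass ≈ 232 t

v_e = Isp · g₀ = 353 × 9.80665 = 3461.7 m/s.
By the Tsiolkovsky rocket equation, m₀/m_f = exp(Δv / v_e) = exp(3900 / 3461.7) = exp(1.1266) = 3.0851.
m₀ = m_f × 3.0851 = 75.2 × 3.0851 = 232 t.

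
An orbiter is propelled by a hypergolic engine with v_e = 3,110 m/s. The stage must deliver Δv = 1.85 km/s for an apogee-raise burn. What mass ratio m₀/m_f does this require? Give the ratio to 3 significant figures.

mass ratio ≈ 1.81

Using Δv = v_e ln(m₀/m_f): m₀/m_f = exp(Δv / v_e) = exp(1850 / 3110.0) = exp(0.5949) = 1.8128.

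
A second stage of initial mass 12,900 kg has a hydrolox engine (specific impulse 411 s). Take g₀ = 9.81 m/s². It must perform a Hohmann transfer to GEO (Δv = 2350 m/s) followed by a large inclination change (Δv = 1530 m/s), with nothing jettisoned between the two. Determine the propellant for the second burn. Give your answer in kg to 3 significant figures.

propellant for the second burn ≈ 2270 kg

v_e = Isp · g₀ = 411 × 9.81 = 4031.9 m/s.
After the first burn: m = 12900 × exp(−2350/4031.9) = 12900 × 0.55830 = 7,202.07 kg.
After the second burn: m = 7,202.07 × exp(−1530/4031.9) = 7,202.07 × 0.68422 = 4,927.8 kg.
Second-burn propellant = 7,202.07 − 4,927.8 = 2,274.27 kg.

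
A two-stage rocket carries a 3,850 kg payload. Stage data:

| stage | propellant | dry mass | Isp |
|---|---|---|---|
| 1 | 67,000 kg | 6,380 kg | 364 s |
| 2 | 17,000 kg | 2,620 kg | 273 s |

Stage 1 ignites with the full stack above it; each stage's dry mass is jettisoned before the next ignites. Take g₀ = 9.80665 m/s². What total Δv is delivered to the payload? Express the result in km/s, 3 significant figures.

Δv ≈ 7.65 km/s

Ignition mass of stage 1 = 67,000+6,380 + 17,000+2,620 + 3,850 = 96,850 kg.
Stage 1: m₀ = 96,850 kg, m_f = 96,850 − 67,000 = 29,850 kg; Δv = 364×9.80665×ln(3.245) = 3569.6×1.1770 ≈ 4201 m/s.
Stage 2: m₀ = 23,470 kg, m_f = 23,470 − 17,000 = 6,470 kg; Δv = 273×9.80665×ln(3.628) = 2677.2×1.2885 ≈ 3450 m/s.
Total Δv = 4201 + 3450 = 7651 m/s.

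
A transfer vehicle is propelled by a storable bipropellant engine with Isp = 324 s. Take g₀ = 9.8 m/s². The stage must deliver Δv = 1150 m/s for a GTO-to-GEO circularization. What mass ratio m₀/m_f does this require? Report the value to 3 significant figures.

mass ratio ≈ 1.44

v_e = Isp · g₀ = 324 × 9.8 = 3175.2 m/s.
Rocket equation: m₀/m_f = exp(Δv / v_e) = exp(1150 / 3175.2) = exp(0.3622) = 1.4365.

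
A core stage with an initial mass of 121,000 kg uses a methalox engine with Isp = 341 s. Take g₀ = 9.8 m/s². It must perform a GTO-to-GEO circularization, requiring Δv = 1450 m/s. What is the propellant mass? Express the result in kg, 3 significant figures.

v_e = Isp · g₀ = 341 × 9.8 = 3341.8 m/s.
From the ideal rocket equation, m₀/m_f = exp(Δv / v_e) = exp(1450 / 3341.8) = exp(0.4339) = 1.5433.
m_f = 121,000 / 1.5433 = 78,403.4 kg, so propellant = m₀ − m_f = 121,000 − 78,403.4 = 42,596.6 kg.

propellant mass ≈ 42600 kg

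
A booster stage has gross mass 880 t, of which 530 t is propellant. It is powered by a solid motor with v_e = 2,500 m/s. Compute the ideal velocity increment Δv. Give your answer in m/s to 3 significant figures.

m_f = m₀ − m_prop = 880 − 530 = 350 t.
Rocket equation: Δv = v_e · ln(m₀/m_f) = 2500.0 × ln(2.514) = 2500.0 × 0.9220 ≈ 2305.0 m/s.

Δv ≈ 2300 m/s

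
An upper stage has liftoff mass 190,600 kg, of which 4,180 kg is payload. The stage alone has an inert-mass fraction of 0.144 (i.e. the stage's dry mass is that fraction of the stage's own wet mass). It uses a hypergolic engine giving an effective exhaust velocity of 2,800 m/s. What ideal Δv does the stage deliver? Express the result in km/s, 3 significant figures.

Δv ≈ 5.08 km/s

Stage wet mass = m₀ − payload = 190,600 − 4,180 = 186,420 kg.
Stage dry mass = ε × stage wet mass = 0.144 × 186,420 = 26,844.5 kg.
Burnout mass m_f = stage dry + payload = 26,844.5 + 4,180 = 31,024.5 kg.
Δv = v_e · ln(190,600/31,024.5) = 2800.0 × ln(6.144) = 2800.0 × 1.8154 ≈ 5083 m/s.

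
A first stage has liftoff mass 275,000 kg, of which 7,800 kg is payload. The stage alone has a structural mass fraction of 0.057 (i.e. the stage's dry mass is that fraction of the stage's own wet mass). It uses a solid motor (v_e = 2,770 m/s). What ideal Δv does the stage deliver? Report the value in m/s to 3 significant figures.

Stage wet mass = m₀ − payload = 275,000 − 7,800 = 267,200 kg.
Stage dry mass = ε × stage wet mass = 0.057 × 267,200 = 15,230.4 kg.
Burnout mass m_f = stage dry + payload = 15,230.4 + 7,800 = 23,030.4 kg.
Δv = v_e · ln(275,000/23,030.4) = 2770.0 × ln(11.94) = 2770.0 × 2.4800 ≈ 6869 m/s.

Δv ≈ 6870 m/s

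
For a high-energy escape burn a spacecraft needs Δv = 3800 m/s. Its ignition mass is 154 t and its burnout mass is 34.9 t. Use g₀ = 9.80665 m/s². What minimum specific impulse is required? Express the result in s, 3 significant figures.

ln(m₀/m_f) = ln(154000/34900) = ln(4.413) = 1.4845.
From the ideal rocket equation, v_e = Δv / ln(m₀/m_f) = 3800 / 1.4845 = 2559.8 m/s.
Isp = v_e / g₀ = 2559.8 / 9.80665 = 261.0 s.

Isp ≈ 261 s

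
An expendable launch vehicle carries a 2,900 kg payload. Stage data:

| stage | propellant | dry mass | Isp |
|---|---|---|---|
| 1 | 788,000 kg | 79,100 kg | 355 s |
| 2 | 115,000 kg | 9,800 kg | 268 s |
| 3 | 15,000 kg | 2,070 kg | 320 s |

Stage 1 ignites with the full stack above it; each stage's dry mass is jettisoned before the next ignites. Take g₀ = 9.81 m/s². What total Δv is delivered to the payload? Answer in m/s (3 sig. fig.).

Δv ≈ 13800 m/s

Ignition mass of stage 1 = 788,000+79,100 + 115,000+9,800 + 15,000+2,070 + 2,900 = 1,011,870 kg.
Stage 1: m₀ = 1,011,870 kg, m_f = 1,011,870 − 788,000 = 223,870 kg; Δv = 355×9.81×ln(4.52) = 3482.6×1.5085 ≈ 5253 m/s.
Stage 2: m₀ = 144,770 kg, m_f = 144,770 − 115,000 = 29,770 kg; Δv = 268×9.81×ln(4.863) = 2629.1×1.5816 ≈ 4158 m/s.
Stage 3: m₀ = 19,970 kg, m_f = 19,970 − 15,000 = 4,970 kg; Δv = 320×9.81×ln(4.018) = 3139.2×1.3908 ≈ 4366 m/s.
Total Δv = 5253 + 4158 + 4366 = 13777 m/s.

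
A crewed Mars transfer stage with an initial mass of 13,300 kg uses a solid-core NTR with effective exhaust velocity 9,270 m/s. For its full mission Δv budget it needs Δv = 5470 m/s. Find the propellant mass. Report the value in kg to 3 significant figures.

Rocket equation: m₀/m_f = exp(Δv / v_e) = exp(5470 / 9270.0) = exp(0.5901) = 1.8041.
m_f = 13,300 / 1.8041 = 7,372.1 kg, so propellant = m₀ − m_f = 13,300 − 7,372.1 = 5,927.9 kg.

propellant mass ≈ 5930 kg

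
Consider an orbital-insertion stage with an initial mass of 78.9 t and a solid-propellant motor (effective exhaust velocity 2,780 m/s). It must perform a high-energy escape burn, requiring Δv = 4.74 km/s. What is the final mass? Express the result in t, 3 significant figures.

Rocket equation: m₀/m_f = exp(Δv / v_e) = exp(4740 / 2780.0) = exp(1.7050) = 5.5016.
m_f = m₀ / 5.5016 = 78.9 / 5.5016 = 14.3413 t.

final mass ≈ 14.3 t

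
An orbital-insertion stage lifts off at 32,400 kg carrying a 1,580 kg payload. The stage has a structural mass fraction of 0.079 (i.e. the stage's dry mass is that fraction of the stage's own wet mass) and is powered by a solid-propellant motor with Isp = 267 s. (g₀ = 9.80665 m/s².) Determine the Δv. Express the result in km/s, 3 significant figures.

Δv ≈ 5.47 km/s

Stage wet mass = m₀ − payload = 32,400 − 1,580 = 30,820 kg.
Stage dry mass = ε × stage wet mass = 0.079 × 30,820 = 2,434.78 kg.
Burnout mass m_f = stage dry + payload = 2,434.78 + 1,580 = 4,014.78 kg.
v_e = Isp · g₀ = 267 × 9.80665 = 2618.4 m/s.
By the Tsiolkovsky rocket equation, Δv = v_e · ln(32,400/4,014.78) = 2618.4 × ln(8.07) = 2618.4 × 2.0882 ≈ 5468 m/s.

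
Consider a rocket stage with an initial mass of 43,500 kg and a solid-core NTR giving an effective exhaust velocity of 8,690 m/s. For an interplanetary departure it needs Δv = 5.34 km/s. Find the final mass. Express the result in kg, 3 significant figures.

final mass ≈ 23500 kg

Rocket equation: m₀/m_f = exp(Δv / v_e) = exp(5340 / 8690.0) = exp(0.6145) = 1.8487.
m_f = m₀ / 1.8487 = 43,500 / 1.8487 = 23,530 kg.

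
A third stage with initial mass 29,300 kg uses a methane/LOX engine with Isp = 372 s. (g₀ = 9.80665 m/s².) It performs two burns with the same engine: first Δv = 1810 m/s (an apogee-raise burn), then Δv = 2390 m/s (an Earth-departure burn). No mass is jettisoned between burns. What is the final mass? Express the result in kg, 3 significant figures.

final mass ≈ 9270 kg

v_e = Isp · g₀ = 372 × 9.80665 = 3648.1 m/s.
After the first burn: m = 29300 × exp(−1810/3648.1) = 29300 × 0.60887 = 17,839.9 kg.
After the second burn: m = 17,839.9 × exp(−2390/3648.1) = 17,839.9 × 0.51937 = 9,265.51 kg.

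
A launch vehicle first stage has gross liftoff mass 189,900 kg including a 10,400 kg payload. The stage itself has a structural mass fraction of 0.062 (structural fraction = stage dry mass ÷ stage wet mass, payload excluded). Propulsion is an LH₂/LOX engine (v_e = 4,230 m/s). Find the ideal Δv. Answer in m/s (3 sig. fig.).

Δv ≈ 9210 m/s

Stage wet mass = m₀ − payload = 189,900 − 10,400 = 179,500 kg.
Stage dry mass = ε × stage wet mass = 0.062 × 179,500 = 11,129 kg.
Burnout mass m_f = stage dry + payload = 11,129 + 10,400 = 21,529 kg.
From the ideal rocket equation, Δv = v_e · ln(189,900/21,529) = 4230.0 × ln(8.821) = 4230.0 × 2.1771 ≈ 9209 m/s.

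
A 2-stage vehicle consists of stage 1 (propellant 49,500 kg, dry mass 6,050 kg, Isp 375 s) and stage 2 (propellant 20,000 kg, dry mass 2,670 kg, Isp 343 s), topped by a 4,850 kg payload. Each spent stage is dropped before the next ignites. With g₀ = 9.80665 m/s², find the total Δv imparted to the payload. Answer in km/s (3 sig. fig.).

Ignition mass of stage 1 = 49,500+6,050 + 20,000+2,670 + 4,850 = 83,070 kg.
Stage 1: m₀ = 83,070 kg, m_f = 83,070 − 49,500 = 33,570 kg; Δv = 375×9.80665×ln(2.475) = 3677.5×0.9061 ≈ 3332 m/s.
Stage 2: m₀ = 27,520 kg, m_f = 27,520 − 20,000 = 7,520 kg; Δv = 343×9.80665×ln(3.66) = 3363.7×1.2973 ≈ 4364 m/s.
Total Δv = 3332 + 4364 = 7696 m/s.

Δv ≈ 7.70 km/s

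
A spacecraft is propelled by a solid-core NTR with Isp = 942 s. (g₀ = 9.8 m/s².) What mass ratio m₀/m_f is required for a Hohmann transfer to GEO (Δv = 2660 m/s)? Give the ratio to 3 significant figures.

v_e = Isp · g₀ = 942 × 9.8 = 9231.6 m/s.
m₀/m_f = exp(Δv / v_e) = exp(2660 / 9231.6) = exp(0.2881) = 1.3339.

mass ratio ≈ 1.33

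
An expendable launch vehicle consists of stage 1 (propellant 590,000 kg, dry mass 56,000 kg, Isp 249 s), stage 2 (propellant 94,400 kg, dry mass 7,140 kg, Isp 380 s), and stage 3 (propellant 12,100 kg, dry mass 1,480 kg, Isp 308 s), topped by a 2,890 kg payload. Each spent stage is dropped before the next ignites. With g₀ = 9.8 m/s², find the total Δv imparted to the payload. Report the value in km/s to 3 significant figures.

Ignition mass of stage 1 = 590,000+56,000 + 94,400+7,140 + 12,100+1,480 + 2,890 = 764,010 kg.
Stage 1: m₀ = 764,010 kg, m_f = 764,010 − 590,000 = 174,010 kg; Δv = 249×9.8×ln(4.391) = 2440.2×1.4795 ≈ 3610 m/s.
Stage 2: m₀ = 118,010 kg, m_f = 118,010 − 94,400 = 23,610 kg; Δv = 380×9.8×ln(4.998) = 3724.0×1.6091 ≈ 5992 m/s.
Stage 3: m₀ = 16,470 kg, m_f = 16,470 − 12,100 = 4,370 kg; Δv = 308×9.8×ln(3.769) = 3018.4×1.3268 ≈ 4005 m/s.
Total Δv = 3610 + 5992 + 4005 = 13607 m/s.

Δv ≈ 13.6 km/s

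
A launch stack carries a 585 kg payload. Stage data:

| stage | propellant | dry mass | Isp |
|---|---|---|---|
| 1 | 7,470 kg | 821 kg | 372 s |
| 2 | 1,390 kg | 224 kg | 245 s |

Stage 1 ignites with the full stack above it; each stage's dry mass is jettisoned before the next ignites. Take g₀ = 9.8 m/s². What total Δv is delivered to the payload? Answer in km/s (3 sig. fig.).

Ignition mass of stage 1 = 7,470+821 + 1,390+224 + 585 = 10,490 kg.
Stage 1: m₀ = 10,490 kg, m_f = 10,490 − 7,470 = 3,020 kg; Δv = 372×9.8×ln(3.474) = 3645.6×1.2452 ≈ 4539 m/s.
Stage 2: m₀ = 2,199 kg, m_f = 2,199 − 1,390 = 809 kg; Δv = 245×9.8×ln(2.718) = 2401.0×1.0000 ≈ 2401 m/s.
Total Δv = 4539 + 2401 = 6940 m/s.

Δv ≈ 6.94 km/s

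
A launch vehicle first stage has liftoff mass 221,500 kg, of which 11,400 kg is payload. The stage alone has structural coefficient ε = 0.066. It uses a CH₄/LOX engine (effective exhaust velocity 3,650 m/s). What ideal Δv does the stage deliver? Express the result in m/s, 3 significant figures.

Stage wet mass = m₀ − payload = 221,500 − 11,400 = 210,100 kg.
Stage dry mass = ε × stage wet mass = 0.066 × 210,100 = 13,866.6 kg.
Burnout mass m_f = stage dry + payload = 13,866.6 + 11,400 = 25,266.6 kg.
From the ideal rocket equation, Δv = v_e · ln(221,500/25,266.6) = 3650.0 × ln(8.767) = 3650.0 × 2.1709 ≈ 7924 m/s.

Δv ≈ 7920 m/s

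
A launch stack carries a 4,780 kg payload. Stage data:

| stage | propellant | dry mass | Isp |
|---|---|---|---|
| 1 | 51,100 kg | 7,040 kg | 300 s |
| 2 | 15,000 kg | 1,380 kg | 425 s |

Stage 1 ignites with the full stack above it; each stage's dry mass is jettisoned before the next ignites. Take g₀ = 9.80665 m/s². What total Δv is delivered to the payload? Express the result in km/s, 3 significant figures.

Δv ≈ 8.19 km/s

Ignition mass of stage 1 = 51,100+7,040 + 15,000+1,380 + 4,780 = 79,300 kg.
Stage 1: m₀ = 79,300 kg, m_f = 79,300 − 51,100 = 28,200 kg; Δv = 300×9.80665×ln(2.812) = 2942.0×1.0339 ≈ 3042 m/s.
Stage 2: m₀ = 21,160 kg, m_f = 21,160 − 15,000 = 6,160 kg; Δv = 425×9.80665×ln(3.435) = 4167.8×1.2340 ≈ 5143 m/s.
Total Δv = 3042 + 5143 = 8185 m/s.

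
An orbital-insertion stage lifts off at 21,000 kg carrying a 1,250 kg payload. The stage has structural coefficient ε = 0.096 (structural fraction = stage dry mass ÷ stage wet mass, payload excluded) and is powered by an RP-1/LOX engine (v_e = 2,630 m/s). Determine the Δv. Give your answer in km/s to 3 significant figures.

Stage wet mass = m₀ − payload = 21,000 − 1,250 = 19,750 kg.
Stage dry mass = ε × stage wet mass = 0.096 × 19,750 = 1,896 kg.
Burnout mass m_f = stage dry + payload = 1,896 + 1,250 = 3,146 kg.
By the Tsiolkovsky rocket equation, Δv = v_e · ln(21,000/3,146) = 2630.0 × ln(6.675) = 2630.0 × 1.8984 ≈ 4993 m/s.

Δv ≈ 4.99 km/s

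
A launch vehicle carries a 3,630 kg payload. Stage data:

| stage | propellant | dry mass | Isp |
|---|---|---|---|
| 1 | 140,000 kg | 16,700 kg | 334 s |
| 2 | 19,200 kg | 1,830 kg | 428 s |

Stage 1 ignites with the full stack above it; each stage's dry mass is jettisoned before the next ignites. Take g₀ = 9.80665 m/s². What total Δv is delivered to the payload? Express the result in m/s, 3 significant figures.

Δv ≈ 11200 m/s

Ignition mass of stage 1 = 140,000+16,700 + 19,200+1,830 + 3,630 = 181,360 kg.
Stage 1: m₀ = 181,360 kg, m_f = 181,360 − 140,000 = 41,360 kg; Δv = 334×9.80665×ln(4.385) = 3275.4×1.4782 ≈ 4842 m/s.
Stage 2: m₀ = 24,660 kg, m_f = 24,660 − 19,200 = 5,460 kg; Δv = 428×9.80665×ln(4.516) = 4197.2×1.5077 ≈ 6328 m/s.
Total Δv = 4842 + 6328 = 11170 m/s.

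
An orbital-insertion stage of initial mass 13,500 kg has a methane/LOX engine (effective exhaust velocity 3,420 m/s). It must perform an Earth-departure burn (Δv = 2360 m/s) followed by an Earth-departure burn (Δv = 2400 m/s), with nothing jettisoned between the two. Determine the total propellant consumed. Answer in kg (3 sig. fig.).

total propellant consumed ≈ 10100 kg

After the first burn: m = 13500 × exp(−2360/3420.0) = 13500 × 0.50155 = 6,770.93 kg.
After the second burn: m = 6,770.93 × exp(−2400/3420.0) = 6,770.93 × 0.49571 = 3,356.42 kg.
Total propellant = m₀ − m_final = 13500 − 3,356.42 = 10,143.58 kg.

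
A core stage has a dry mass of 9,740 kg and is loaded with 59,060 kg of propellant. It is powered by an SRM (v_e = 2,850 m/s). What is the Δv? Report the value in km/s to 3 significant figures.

m₀ = m_dry + m_prop = 9,740 + 59,060 = 68,800 kg.
Rocket equation: Δv = v_e · ln(m₀/m_f) = 2850.0 × ln(7.064) = 2850.0 × 1.9550 ≈ 5571.6 m/s.

Δv ≈ 5.57 km/s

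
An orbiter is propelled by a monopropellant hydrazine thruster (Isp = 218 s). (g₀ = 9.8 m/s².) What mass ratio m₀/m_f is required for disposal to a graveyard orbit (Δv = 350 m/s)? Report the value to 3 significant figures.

v_e = Isp · g₀ = 218 × 9.8 = 2136.4 m/s.
By the Tsiolkovsky rocket equation, m₀/m_f = exp(Δv / v_e) = exp(350 / 2136.4) = exp(0.1638) = 1.1780.

mass ratio ≈ 1.18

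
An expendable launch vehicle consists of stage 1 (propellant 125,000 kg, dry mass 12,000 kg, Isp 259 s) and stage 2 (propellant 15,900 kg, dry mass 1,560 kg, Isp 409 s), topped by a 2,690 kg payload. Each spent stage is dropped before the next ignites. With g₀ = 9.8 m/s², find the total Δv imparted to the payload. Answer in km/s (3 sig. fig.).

Ignition mass of stage 1 = 125,000+12,000 + 15,900+1,560 + 2,690 = 157,150 kg.
Stage 1: m₀ = 157,150 kg, m_f = 157,150 − 125,000 = 32,150 kg; Δv = 259×9.8×ln(4.888) = 2538.2×1.5868 ≈ 4028 m/s.
Stage 2: m₀ = 20,150 kg, m_f = 20,150 − 15,900 = 4,250 kg; Δv = 409×9.8×ln(4.741) = 4008.2×1.5563 ≈ 6238 m/s.
Total Δv = 4028 + 6238 = 10266 m/s.

Δv ≈ 10.3 km/s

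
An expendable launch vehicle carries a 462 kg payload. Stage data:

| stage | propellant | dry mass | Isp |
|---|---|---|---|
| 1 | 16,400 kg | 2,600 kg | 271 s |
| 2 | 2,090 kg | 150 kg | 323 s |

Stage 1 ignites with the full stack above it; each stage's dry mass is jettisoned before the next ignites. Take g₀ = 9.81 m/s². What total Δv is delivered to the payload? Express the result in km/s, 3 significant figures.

Δv ≈ 8.45 km/s

Ignition mass of stage 1 = 16,400+2,600 + 2,090+150 + 462 = 21,702 kg.
Stage 1: m₀ = 21,702 kg, m_f = 21,702 − 16,400 = 5,302 kg; Δv = 271×9.81×ln(4.093) = 2658.5×1.4093 ≈ 3747 m/s.
Stage 2: m₀ = 2,702 kg, m_f = 2,702 − 2,090 = 612 kg; Δv = 323×9.81×ln(4.415) = 3168.6×1.4850 ≈ 4705 m/s.
Total Δv = 3747 + 4705 = 8452 m/s.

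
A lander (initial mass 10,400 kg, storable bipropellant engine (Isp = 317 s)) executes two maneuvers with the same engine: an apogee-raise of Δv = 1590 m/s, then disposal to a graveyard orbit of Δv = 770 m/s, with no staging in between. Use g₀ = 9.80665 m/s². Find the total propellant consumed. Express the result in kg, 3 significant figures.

v_e = Isp · g₀ = 317 × 9.80665 = 3108.7 m/s.
After the first burn: m = 10400 × exp(−1590/3108.7) = 10400 × 0.59962 = 6,236.05 kg.
After the second burn: m = 6,236.05 × exp(−770/3108.7) = 6,236.05 × 0.78060 = 4,867.86 kg.
Total propellant = m₀ − m_final = 10400 − 4,867.86 = 5,532.14 kg.

total propellant consumed ≈ 5530 kg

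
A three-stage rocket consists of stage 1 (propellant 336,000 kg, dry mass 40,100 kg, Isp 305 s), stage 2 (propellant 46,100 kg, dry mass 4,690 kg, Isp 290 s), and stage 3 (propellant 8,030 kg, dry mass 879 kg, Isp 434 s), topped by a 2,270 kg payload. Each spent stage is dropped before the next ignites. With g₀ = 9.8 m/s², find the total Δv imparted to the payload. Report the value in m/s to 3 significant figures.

Δv ≈ 13600 m/s

Ignition mass of stage 1 = 336,000+40,100 + 46,100+4,690 + 8,030+879 + 2,270 = 438,069 kg.
Stage 1: m₀ = 438,069 kg, m_f = 438,069 − 336,000 = 102,069 kg; Δv = 305×9.8×ln(4.292) = 2989.0×1.4567 ≈ 4354 m/s.
Stage 2: m₀ = 61,969 kg, m_f = 61,969 − 46,100 = 15,869 kg; Δv = 290×9.8×ln(3.905) = 2842.0×1.3623 ≈ 3872 m/s.
Stage 3: m₀ = 11,179 kg, m_f = 11,179 − 8,030 = 3,149 kg; Δv = 434×9.8×ln(3.55) = 4253.2×1.2670 ≈ 5389 m/s.
Total Δv = 4354 + 3872 + 5389 = 13615 m/s.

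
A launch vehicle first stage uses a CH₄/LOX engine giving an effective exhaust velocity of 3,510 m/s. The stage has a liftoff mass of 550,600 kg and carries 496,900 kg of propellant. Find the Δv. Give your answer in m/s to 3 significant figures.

m_f = m₀ − m_prop = 550,600 − 496,900 = 53,700 kg.
Rocket equation: Δv = v_e · ln(m₀/m_f) = 3510.0 × ln(10.25) = 3510.0 × 2.3276 ≈ 8169.9 m/s.

Δv ≈ 8170 m/s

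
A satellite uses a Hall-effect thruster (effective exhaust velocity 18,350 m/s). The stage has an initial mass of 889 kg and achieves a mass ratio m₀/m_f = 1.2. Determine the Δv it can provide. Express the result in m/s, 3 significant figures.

Using Δv = v_e ln(m₀/m_f): Δv = v_e · ln(1.2) = 18350.0 × 0.1823 ≈ 3345.6 m/s.

Δv ≈ 3350 m/s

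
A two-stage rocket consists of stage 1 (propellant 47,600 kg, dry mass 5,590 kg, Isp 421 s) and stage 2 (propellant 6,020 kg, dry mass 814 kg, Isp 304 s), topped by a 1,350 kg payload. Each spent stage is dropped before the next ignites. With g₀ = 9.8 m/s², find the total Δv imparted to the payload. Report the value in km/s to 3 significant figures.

Δv ≈ 10.1 km/s

Ignition mass of stage 1 = 47,600+5,590 + 6,020+814 + 1,350 = 61,374 kg.
Stage 1: m₀ = 61,374 kg, m_f = 61,374 − 47,600 = 13,774 kg; Δv = 421×9.8×ln(4.456) = 4125.8×1.4942 ≈ 6165 m/s.
Stage 2: m₀ = 8,184 kg, m_f = 8,184 − 6,020 = 2,164 kg; Δv = 304×9.8×ln(3.782) = 2979.2×1.3302 ≈ 3963 m/s.
Total Δv = 6165 + 3963 = 10128 m/s.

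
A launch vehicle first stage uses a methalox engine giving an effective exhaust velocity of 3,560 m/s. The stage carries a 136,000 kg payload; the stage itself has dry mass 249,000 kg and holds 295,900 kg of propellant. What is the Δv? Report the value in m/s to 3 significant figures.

Δv ≈ 2030 m/s

m₀ = payload + dry + propellant = 136,000 + 249,000 + 295,900 = 680,900 kg.
m_f = payload + dry = 136,000 + 249,000 = 385,000 kg.
Δv = v_e · ln(m₀/m_f) = 3560.0 × ln(1.769) = 3560.0 × 0.5702 ≈ 2029.8 m/s.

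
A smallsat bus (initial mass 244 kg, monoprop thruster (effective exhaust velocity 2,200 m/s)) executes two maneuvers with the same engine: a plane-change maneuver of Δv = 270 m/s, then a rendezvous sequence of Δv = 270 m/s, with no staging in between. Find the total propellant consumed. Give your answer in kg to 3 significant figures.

After the first burn: m = 244 × exp(−270/2200.0) = 244 × 0.88450 = 215.818 kg.
After the second burn: m = 215.818 × exp(−270/2200.0) = 215.818 × 0.88450 = 190.891 kg.
Total propellant = m₀ − m_final = 244 − 190.891 = 53.109 kg.

total propellant consumed ≈ 53.1 kg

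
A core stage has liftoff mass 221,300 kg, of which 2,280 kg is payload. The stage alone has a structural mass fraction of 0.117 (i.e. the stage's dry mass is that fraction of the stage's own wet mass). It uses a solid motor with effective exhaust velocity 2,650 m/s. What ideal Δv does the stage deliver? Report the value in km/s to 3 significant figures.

Δv ≈ 5.49 km/s

Stage wet mass = m₀ − payload = 221,300 − 2,280 = 219,020 kg.
Stage dry mass = ε × stage wet mass = 0.117 × 219,020 = 25,625.3 kg.
Burnout mass m_f = stage dry + payload = 25,625.3 + 2,280 = 27,905.3 kg.
Rocket equation: Δv = v_e · ln(221,300/27,905.3) = 2650.0 × ln(7.93) = 2650.0 × 2.0707 ≈ 5487 m/s.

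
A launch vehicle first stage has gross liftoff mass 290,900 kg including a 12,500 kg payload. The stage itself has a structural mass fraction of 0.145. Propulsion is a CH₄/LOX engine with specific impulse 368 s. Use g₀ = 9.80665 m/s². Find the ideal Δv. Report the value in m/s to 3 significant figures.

Δv ≈ 6150 m/s

Stage wet mass = m₀ − payload = 290,900 − 12,500 = 278,400 kg.
Stage dry mass = ε × stage wet mass = 0.145 × 278,400 = 40,368 kg.
Burnout mass m_f = stage dry + payload = 40,368 + 12,500 = 52,868 kg.
v_e = Isp · g₀ = 368 × 9.80665 = 3608.8 m/s.
Δv = v_e · ln(290,900/52,868) = 3608.8 × ln(5.502) = 3608.8 × 1.7052 ≈ 6154 m/s.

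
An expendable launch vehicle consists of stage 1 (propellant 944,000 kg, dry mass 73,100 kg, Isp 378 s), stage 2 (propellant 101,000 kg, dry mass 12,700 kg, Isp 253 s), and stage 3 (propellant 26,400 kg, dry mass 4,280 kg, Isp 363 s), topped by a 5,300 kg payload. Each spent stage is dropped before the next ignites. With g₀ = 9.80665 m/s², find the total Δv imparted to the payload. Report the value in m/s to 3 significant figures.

Ignition mass of stage 1 = 944,000+73,100 + 101,000+12,700 + 26,400+4,280 + 5,300 = 1,166,780 kg.
Stage 1: m₀ = 1,166,780 kg, m_f = 1,166,780 − 944,000 = 222,780 kg; Δv = 378×9.80665×ln(5.237) = 3706.9×1.6558 ≈ 6138 m/s.
Stage 2: m₀ = 149,680 kg, m_f = 149,680 − 101,000 = 48,680 kg; Δv = 253×9.80665×ln(3.075) = 2481.1×1.1232 ≈ 2787 m/s.
Stage 3: m₀ = 35,980 kg, m_f = 35,980 − 26,400 = 9,580 kg; Δv = 363×9.80665×ln(3.756) = 3559.8×1.3233 ≈ 4711 m/s.
Total Δv = 6138 + 2787 + 4711 = 13636 m/s.

Δv ≈ 13600 m/s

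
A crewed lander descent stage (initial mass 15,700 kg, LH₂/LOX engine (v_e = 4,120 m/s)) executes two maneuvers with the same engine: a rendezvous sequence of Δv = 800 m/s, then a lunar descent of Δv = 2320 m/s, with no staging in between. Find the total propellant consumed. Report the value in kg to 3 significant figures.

After the first burn: m = 15700 × exp(−800/4120.0) = 15700 × 0.82351 = 12,929.1 kg.
After the second burn: m = 12,929.1 × exp(−2320/4120.0) = 12,929.1 × 0.56944 = 7,362.35 kg.
Total propellant = m₀ − m_final = 15700 − 7,362.35 = 8,337.65 kg.

total propellant consumed ≈ 8340 kg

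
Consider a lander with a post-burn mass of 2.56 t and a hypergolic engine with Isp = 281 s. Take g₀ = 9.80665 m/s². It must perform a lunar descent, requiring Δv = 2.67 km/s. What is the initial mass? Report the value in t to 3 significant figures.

v_e = Isp · g₀ = 281 × 9.80665 = 2755.7 m/s.
From the ideal rocket equation, m₀/m_f = exp(Δv / v_e) = exp(2670 / 2755.7) = exp(0.9689) = 2.6351.
m₀ = m_f × 2.6351 = 2.56 × 2.6351 = 6.74586 t.

initial mass ≈ 6.75 t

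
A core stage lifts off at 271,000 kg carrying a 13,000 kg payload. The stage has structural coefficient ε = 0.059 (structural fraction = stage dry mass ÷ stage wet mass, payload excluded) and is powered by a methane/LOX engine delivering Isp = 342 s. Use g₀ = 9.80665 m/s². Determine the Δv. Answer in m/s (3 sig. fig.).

Stage wet mass = m₀ − payload = 271,000 − 13,000 = 258,000 kg.
Stage dry mass = ε × stage wet mass = 0.059 × 258,000 = 15,222 kg.
Burnout mass m_f = stage dry + payload = 15,222 + 13,000 = 28,222 kg.
v_e = Isp · g₀ = 342 × 9.80665 = 3353.9 m/s.
From the ideal rocket equation, Δv = v_e · ln(271,000/28,222) = 3353.9 × ln(9.602) = 3353.9 × 2.2620 ≈ 7587 m/s.

Δv ≈ 7590 m/s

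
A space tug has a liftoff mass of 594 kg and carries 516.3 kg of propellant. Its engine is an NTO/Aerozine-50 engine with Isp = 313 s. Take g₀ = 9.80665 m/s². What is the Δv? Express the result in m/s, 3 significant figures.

Δv ≈ 6240 m/s

v_e = Isp · g₀ = 313 × 9.80665 = 3069.5 m/s.
m_f = m₀ − m_prop = 594 − 516.3 = 77.7 kg.
Rocket equation: Δv = v_e · ln(m₀/m_f) = 3069.5 × ln(7.645) = 3069.5 × 2.0340 ≈ 6243.4 m/s.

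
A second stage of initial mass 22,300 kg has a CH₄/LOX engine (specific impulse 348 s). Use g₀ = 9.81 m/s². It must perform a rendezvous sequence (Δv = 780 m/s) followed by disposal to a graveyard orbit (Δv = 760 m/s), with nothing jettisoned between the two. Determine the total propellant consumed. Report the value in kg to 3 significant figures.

total propellant consumed ≈ 8100 kg

v_e = Isp · g₀ = 348 × 9.81 = 3413.9 m/s.
After the first burn: m = 22300 × exp(−780/3413.9) = 22300 × 0.79574 = 17,745 kg.
After the second burn: m = 17,745 × exp(−760/3413.9) = 17,745 × 0.80042 = 14,203.5 kg.
Total propellant = m₀ − m_final = 22300 − 14,203.5 = 8,096.5 kg.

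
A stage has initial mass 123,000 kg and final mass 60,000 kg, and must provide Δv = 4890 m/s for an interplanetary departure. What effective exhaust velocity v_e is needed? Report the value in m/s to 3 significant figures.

ln(m₀/m_f) = ln(123000/60000) = ln(2.05) = 0.7178.
Using Δv = v_e ln(m₀/m_f): v_e = Δv / ln(m₀/m_f) = 4890 / 0.7178 = 6812.1 m/s.

v_e ≈ 6810 m/s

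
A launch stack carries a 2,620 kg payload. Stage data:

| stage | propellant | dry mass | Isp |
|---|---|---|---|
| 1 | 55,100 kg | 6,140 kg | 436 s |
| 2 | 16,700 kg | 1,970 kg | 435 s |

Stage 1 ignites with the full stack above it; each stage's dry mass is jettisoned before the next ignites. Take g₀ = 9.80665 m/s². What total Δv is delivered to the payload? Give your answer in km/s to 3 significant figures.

Ignition mass of stage 1 = 55,100+6,140 + 16,700+1,970 + 2,620 = 82,530 kg.
Stage 1: m₀ = 82,530 kg, m_f = 82,530 − 55,100 = 27,430 kg; Δv = 436×9.80665×ln(3.009) = 4275.7×1.1015 ≈ 4710 m/s.
Stage 2: m₀ = 21,290 kg, m_f = 21,290 − 16,700 = 4,590 kg; Δv = 435×9.80665×ln(4.638) = 4265.9×1.5344 ≈ 6545 m/s.
Total Δv = 4710 + 6545 = 11255 m/s.

Δv ≈ 11.3 km/s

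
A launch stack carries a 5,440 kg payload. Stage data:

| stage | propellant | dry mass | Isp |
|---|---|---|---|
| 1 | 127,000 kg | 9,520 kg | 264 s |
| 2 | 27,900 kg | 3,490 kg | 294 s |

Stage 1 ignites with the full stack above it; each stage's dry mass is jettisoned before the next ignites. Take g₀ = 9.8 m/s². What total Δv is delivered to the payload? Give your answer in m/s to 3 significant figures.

Ignition mass of stage 1 = 127,000+9,520 + 27,900+3,490 + 5,440 = 173,350 kg.
Stage 1: m₀ = 173,350 kg, m_f = 173,350 − 127,000 = 46,350 kg; Δv = 264×9.8×ln(3.74) = 2587.2×1.3191 ≈ 3413 m/s.
Stage 2: m₀ = 36,830 kg, m_f = 36,830 − 27,900 = 8,930 kg; Δv = 294×9.8×ln(4.124) = 2881.2×1.4169 ≈ 4082 m/s.
Total Δv = 3413 + 4082 = 7495 m/s.

Δv ≈ 7500 m/s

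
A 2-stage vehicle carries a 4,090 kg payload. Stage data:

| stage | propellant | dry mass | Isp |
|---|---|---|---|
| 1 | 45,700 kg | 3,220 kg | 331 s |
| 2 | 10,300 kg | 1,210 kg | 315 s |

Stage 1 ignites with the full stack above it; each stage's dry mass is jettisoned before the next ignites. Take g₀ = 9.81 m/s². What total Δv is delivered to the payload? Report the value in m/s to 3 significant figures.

Δv ≈ 7340 m/s

Ignition mass of stage 1 = 45,700+3,220 + 10,300+1,210 + 4,090 = 64,520 kg.
Stage 1: m₀ = 64,520 kg, m_f = 64,520 − 45,700 = 18,820 kg; Δv = 331×9.81×ln(3.428) = 3247.1×1.2321 ≈ 4001 m/s.
Stage 2: m₀ = 15,600 kg, m_f = 15,600 − 10,300 = 5,300 kg; Δv = 315×9.81×ln(2.943) = 3090.2×1.0796 ≈ 3336 m/s.
Total Δv = 4001 + 3336 = 7337 m/s.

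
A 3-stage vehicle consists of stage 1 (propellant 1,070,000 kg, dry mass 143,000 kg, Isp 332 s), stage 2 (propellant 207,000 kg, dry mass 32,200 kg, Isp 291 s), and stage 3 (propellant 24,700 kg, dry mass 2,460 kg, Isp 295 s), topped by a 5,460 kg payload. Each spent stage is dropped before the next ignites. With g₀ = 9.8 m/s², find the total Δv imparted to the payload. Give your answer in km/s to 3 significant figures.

Δv ≈ 12.3 km/s

Ignition mass of stage 1 = 1,070,000+143,000 + 207,000+32,200 + 24,700+2,460 + 5,460 = 1,484,820 kg.
Stage 1: m₀ = 1,484,820 kg, m_f = 1,484,820 − 1,070,000 = 414,820 kg; Δv = 332×9.8×ln(3.579) = 3253.6×1.2752 ≈ 4149 m/s.
Stage 2: m₀ = 271,820 kg, m_f = 271,820 − 207,000 = 64,820 kg; Δv = 291×9.8×ln(4.193) = 2851.8×1.4335 ≈ 4088 m/s.
Stage 3: m₀ = 32,620 kg, m_f = 32,620 − 24,700 = 7,920 kg; Δv = 295×9.8×ln(4.119) = 2891.0×1.4155 ≈ 4092 m/s.
Total Δv = 4149 + 4088 + 4092 = 12329 m/s.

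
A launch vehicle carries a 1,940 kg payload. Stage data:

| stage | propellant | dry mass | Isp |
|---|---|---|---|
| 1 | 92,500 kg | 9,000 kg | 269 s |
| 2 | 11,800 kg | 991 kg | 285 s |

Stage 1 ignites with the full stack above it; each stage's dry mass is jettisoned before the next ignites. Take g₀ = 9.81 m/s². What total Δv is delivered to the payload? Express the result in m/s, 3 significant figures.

Δv ≈ 8710 m/s

Ignition mass of stage 1 = 92,500+9,000 + 11,800+991 + 1,940 = 116,231 kg.
Stage 1: m₀ = 116,231 kg, m_f = 116,231 − 92,500 = 23,731 kg; Δv = 269×9.81×ln(4.898) = 2638.9×1.5888 ≈ 4193 m/s.
Stage 2: m₀ = 14,731 kg, m_f = 14,731 − 11,800 = 2,931 kg; Δv = 285×9.81×ln(5.026) = 2795.9×1.6146 ≈ 4514 m/s.
Total Δv = 4193 + 4514 = 8707 m/s.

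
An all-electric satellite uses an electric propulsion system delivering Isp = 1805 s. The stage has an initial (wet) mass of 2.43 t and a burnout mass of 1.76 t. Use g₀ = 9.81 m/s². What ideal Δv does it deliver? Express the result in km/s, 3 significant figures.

v_e = Isp · g₀ = 1805 × 9.81 = 17707.0 m/s.
By the Tsiolkovsky rocket equation, Δv = v_e · ln(m₀/m_f) = 17707.0 × ln(1.381) = 17707.0 × 0.3226 ≈ 5711.9 m/s.

Δv ≈ 5.71 km/s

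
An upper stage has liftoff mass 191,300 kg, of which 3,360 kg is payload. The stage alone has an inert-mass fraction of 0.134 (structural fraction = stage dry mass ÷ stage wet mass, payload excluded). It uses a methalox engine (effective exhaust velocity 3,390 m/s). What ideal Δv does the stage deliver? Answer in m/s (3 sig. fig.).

Δv ≈ 6450 m/s

Stage wet mass = m₀ − payload = 191,300 − 3,360 = 187,940 kg.
Stage dry mass = ε × stage wet mass = 0.134 × 187,940 = 25,184 kg.
Burnout mass m_f = stage dry + payload = 25,184 + 3,360 = 28,544 kg.
By the Tsiolkovsky rocket equation, Δv = v_e · ln(191,300/28,544) = 3390.0 × ln(6.702) = 3390.0 × 1.9024 ≈ 6449 m/s.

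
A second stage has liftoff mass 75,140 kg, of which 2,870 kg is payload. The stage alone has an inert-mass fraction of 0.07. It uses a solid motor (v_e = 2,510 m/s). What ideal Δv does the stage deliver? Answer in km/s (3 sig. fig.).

Stage wet mass = m₀ − payload = 75,140 − 2,870 = 72,270 kg.
Stage dry mass = ε × stage wet mass = 0.07 × 72,270 = 5,058.9 kg.
Burnout mass m_f = stage dry + payload = 5,058.9 + 2,870 = 7,928.9 kg.
By the Tsiolkovsky rocket equation, Δv = v_e · ln(75,140/7,928.9) = 2510.0 × ln(9.477) = 2510.0 × 2.2488 ≈ 5645 m/s.

Δv ≈ 5.64 km/s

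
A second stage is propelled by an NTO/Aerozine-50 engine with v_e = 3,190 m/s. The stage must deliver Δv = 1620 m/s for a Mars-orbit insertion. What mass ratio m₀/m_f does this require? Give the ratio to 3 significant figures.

Rocket equation: m₀/m_f = exp(Δv / v_e) = exp(1620 / 3190.0) = exp(0.5078) = 1.6617.

mass ratio ≈ 1.66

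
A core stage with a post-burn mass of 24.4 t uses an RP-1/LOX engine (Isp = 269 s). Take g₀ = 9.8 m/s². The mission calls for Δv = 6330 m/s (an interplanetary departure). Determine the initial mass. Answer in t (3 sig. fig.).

v_e = Isp · g₀ = 269 × 9.8 = 2636.2 m/s.
Rocket equation: m₀/m_f = exp(Δv / v_e) = exp(6330 / 2636.2) = exp(2.4012) = 11.0362.
m₀ = m_f × 11.0362 = 24.4 × 11.0362 = 269.283 t.

initial mass ≈ 269 t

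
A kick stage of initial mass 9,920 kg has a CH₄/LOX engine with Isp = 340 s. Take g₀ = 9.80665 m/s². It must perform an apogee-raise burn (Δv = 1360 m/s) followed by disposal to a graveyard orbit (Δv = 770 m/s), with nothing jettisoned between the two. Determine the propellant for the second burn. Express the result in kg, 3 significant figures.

propellant for the second burn ≈ 1360 kg

v_e = Isp · g₀ = 340 × 9.80665 = 3334.3 m/s.
After the first burn: m = 9920 × exp(−1360/3334.3) = 9920 × 0.66505 = 6,597.3 kg.
After the second burn: m = 6,597.3 × exp(−770/3334.3) = 6,597.3 × 0.79379 = 5,236.87 kg.
Second-burn propellant = 6,597.3 − 5,236.87 = 1,360.43 kg.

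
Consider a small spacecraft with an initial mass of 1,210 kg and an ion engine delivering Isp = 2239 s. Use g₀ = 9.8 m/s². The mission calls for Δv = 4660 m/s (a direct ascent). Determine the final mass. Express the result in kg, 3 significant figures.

final mass ≈ 978 kg

v_e = Isp · g₀ = 2239 × 9.8 = 21942.2 m/s.
m₀/m_f = exp(Δv / v_e) = exp(4660 / 21942.2) = exp(0.2124) = 1.2366.
m_f = m₀ / 1.2366 = 1,210 / 1.2366 = 978.489 kg.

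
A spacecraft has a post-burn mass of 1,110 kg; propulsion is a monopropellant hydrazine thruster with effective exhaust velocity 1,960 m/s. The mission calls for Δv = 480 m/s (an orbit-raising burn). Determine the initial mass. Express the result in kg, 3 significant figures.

initial mass ≈ 1420 kg

From the ideal rocket equation, m₀/m_f = exp(Δv / v_e) = exp(480 / 1960.0) = exp(0.2449) = 1.2775.
m₀ = m_f × 1.2775 = 1,110 × 1.2775 = 1,418.03 kg.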